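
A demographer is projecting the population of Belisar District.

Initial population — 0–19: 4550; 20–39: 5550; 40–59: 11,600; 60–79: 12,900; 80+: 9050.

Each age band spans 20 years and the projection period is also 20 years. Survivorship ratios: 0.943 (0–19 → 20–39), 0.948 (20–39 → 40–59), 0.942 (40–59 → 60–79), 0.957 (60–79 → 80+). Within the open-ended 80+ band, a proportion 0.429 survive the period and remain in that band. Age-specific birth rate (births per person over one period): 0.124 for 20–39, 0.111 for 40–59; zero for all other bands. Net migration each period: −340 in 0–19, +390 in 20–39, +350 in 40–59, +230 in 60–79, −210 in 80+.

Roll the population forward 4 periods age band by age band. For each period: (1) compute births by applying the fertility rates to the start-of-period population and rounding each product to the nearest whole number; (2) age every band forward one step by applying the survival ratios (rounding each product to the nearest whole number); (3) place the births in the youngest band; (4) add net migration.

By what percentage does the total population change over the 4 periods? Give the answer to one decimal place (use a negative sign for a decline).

-67.2

— Period 1 —
Births: 5550 * 0.124 = 688 ; 11600 * 0.111 = 1288 — total 1976
20–39: 4550 * 0.943 = 4291
40–59: 5550 * 0.948 = 5261
60–79: 11600 * 0.942 = 10927
80+: 12900 * 0.957 + 9050 * 0.429 = 12345 + 3882 = 16227
Net migration: 0–19 − 340 → 1636; 20–39 + 390 → 4681; 40–59 + 350 → 5611; 60–79 + 230 → 11157; 80+ − 210 → 16017
Population now: 0–19=1636, 20–39=4681, 40–59=5611, 60–79=11157, 80+=16017
— Period 2 —
Births: 4681 * 0.124 = 580 ; 5611 * 0.111 = 623 — total 1203
20–39: 1636 * 0.943 = 1543
40–59: 4681 * 0.948 = 4438
60–79: 5611 * 0.942 = 5286
80+: 11157 * 0.957 + 16017 * 0.429 = 10677 + 6871 = 17548
Net migration: 0–19 − 340 → 863; 20–39 + 390 → 1933; 40–59 + 350 → 4788; 60–79 + 230 → 5516; 80+ − 210 → 17338
Population now: 0–19=863, 20–39=1933, 40–59=4788, 60–79=5516, 80+=17338
— Period 3 —
Births: 1933 * 0.124 = 240 ; 4788 * 0.111 = 531 — total 771
20–39: 863 * 0.943 = 814
40–59: 1933 * 0.948 = 1832
60–79: 4788 * 0.942 = 4510
80+: 5516 * 0.957 + 17338 * 0.429 = 5279 + 7438 = 12717
Net migration: 0–19 − 340 → 431; 20–39 + 390 → 1204; 40–59 + 350 → 2182; 60–79 + 230 → 4740; 80+ − 210 → 12507
Population now: 0–19=431, 20–39=1204, 40–59=2182, 60–79=4740, 80+=12507
— Period 4 —
Births: 1204 * 0.124 = 149 ; 2182 * 0.111 = 242 — total 391
20–39: 431 * 0.943 = 406
40–59: 1204 * 0.948 = 1141
60–79: 2182 * 0.942 = 2055
80+: 4740 * 0.957 + 12507 * 0.429 = 4536 + 5366 = 9902
Net migration: 0–19 − 340 → 51; 20–39 + 390 → 796; 40–59 + 350 → 1491; 60–79 + 230 → 2285; 80+ − 210 → 9692
Population now: 0–19=51, 20–39=796, 40–59=1491, 60–79=2285, 80+=9692
Total: 43650 → 14315; change = -29335; percentage change = -67.2%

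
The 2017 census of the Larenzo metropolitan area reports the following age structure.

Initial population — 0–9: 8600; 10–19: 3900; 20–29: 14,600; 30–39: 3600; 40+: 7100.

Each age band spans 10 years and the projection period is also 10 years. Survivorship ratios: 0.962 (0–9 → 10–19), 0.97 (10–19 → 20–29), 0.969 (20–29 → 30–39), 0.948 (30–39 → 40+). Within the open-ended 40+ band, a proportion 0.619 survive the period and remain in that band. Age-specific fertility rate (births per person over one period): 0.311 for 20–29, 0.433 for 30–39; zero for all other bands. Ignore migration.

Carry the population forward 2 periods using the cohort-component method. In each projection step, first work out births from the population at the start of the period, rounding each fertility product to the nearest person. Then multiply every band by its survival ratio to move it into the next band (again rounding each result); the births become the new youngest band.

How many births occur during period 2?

(Groups numbered youngest = 1 to oldest = 5.)
Period 1.
Births: 14600 * 0.311 = 4541  |  3600 * 0.433 = 1559 — total 6100
Group 2: 8600 * 0.962 = 8273
Group 3: 3900 * 0.97 = 3783
Group 4: 14600 * 0.969 = 14147
Group 5: 3600 * 0.948 + 7100 * 0.619 = 3413 + 4395 = 7808
→ [6100, 8273, 3783, 14147, 7808]
Period 2.
Births: 3783 * 0.311 = 1177  |  14147 * 0.433 = 6126 — total 7303
Group 2: 6100 * 0.962 = 5868
Group 3: 8273 * 0.97 = 8025
Group 4: 3783 * 0.969 = 3666
Group 5: 14147 * 0.948 + 7808 * 0.619 = 13411 + 4833 = 18244
→ [7303, 5868, 8025, 3666, 18244]

7303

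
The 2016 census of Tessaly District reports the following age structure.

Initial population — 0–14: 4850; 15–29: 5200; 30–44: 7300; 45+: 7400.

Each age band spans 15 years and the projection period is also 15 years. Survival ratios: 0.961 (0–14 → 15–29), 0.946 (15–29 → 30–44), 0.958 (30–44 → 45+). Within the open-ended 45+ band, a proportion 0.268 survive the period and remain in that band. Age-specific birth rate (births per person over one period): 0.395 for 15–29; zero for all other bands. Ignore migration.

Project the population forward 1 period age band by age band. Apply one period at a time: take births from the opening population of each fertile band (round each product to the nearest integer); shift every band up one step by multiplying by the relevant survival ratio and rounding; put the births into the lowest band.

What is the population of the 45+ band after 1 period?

8976

— Period 1 —
Births: 5200 × 0.395 = 2054
15–29: 4850 × 0.961 = 4661
30–44: 5200 × 0.946 = 4919
45+: 7300 × 0.958 + 7400 × 0.268 = 6993 + 1983 = 8976
Giving 2054 / 4661 / 4919 / 8976.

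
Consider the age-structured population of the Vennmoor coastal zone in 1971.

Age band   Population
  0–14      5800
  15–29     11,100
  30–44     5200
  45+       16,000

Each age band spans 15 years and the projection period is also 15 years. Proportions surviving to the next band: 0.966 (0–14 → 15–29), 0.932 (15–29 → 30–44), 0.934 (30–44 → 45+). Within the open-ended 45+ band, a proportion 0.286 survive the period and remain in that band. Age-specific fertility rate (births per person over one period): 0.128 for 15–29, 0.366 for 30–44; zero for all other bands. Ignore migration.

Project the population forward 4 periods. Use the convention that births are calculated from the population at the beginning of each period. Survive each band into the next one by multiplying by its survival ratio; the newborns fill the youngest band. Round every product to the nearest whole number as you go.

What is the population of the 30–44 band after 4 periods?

Call the bands 1 to 4, youngest first.
— Period 1 —
Births: 11100 * 0.128 = 1421, 5200 * 0.366 = 1903 → 3324
Band 2: 5800 * 0.966 = 5603
Band 3: 11100 * 0.932 = 10345
Band 4: 5200 * 0.934 + 16000 * 0.286 = 4857 + 4576 = 9433
→ [3324, 5603, 10345, 9433]
— Period 2 —
Births: 5603 * 0.128 = 717, 10345 * 0.366 = 3786 → 4503
Band 2: 3324 * 0.966 = 3211
Band 3: 5603 * 0.932 = 5222
Band 4: 10345 * 0.934 + 9433 * 0.286 = 9662 + 2698 = 12360
→ [4503, 3211, 5222, 12360]
— Period 3 —
Births: 3211 * 0.128 = 411, 5222 * 0.366 = 1911 → 2322
Band 2: 4503 * 0.966 = 4350
Band 3: 3211 * 0.932 = 2993
Band 4: 5222 * 0.934 + 12360 * 0.286 = 4877 + 3535 = 8412
→ [2322, 4350, 2993, 8412]
— Period 4 —
Births: 4350 * 0.128 = 557, 2993 * 0.366 = 1095 → 1652
Band 2: 2322 * 0.966 = 2243
Band 3: 4350 * 0.932 = 4054
Band 4: 2993 * 0.934 + 8412 * 0.286 = 2795 + 2406 = 5201
→ [1652, 2243, 4054, 5201]

4054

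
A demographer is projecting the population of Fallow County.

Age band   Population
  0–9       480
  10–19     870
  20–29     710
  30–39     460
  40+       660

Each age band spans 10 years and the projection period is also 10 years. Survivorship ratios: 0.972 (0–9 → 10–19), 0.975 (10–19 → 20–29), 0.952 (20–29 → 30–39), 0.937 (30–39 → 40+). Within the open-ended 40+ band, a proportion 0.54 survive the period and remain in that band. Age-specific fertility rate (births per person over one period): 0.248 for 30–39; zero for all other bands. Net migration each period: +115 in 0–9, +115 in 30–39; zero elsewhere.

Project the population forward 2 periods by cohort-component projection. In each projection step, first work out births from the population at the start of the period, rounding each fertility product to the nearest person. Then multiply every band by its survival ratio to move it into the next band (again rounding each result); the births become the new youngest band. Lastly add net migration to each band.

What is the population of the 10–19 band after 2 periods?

223

(Bands numbered youngest = 1 to oldest = 5.)
Period 1.
Births: 460 × 0.248 = 114
Band 2: 480 × 0.972 = 467
Band 3: 870 × 0.975 = 848
Band 4: 710 × 0.952 = 676
Band 5: 460 × 0.937 + 660 × 0.54 = 431 + 356 = 787
Net migration: Band 1 + 115 → 229; Band 4 + 115 → 791
Population now: 0–9=229, 10–19=467, 20–29=848, 30–39=791, 40+=787
Period 2.
Births: 791 × 0.248 = 196
Band 2: 229 × 0.972 = 223
Band 3: 467 × 0.975 = 455
Band 4: 848 × 0.952 = 807
Band 5: 791 × 0.937 + 787 × 0.54 = 741 + 425 = 1166
Net migration: Band 1 + 115 → 311; Band 4 + 115 → 922
Population now: 0–9=311, 10–19=223, 20–29=455, 30–39=922, 40+=1166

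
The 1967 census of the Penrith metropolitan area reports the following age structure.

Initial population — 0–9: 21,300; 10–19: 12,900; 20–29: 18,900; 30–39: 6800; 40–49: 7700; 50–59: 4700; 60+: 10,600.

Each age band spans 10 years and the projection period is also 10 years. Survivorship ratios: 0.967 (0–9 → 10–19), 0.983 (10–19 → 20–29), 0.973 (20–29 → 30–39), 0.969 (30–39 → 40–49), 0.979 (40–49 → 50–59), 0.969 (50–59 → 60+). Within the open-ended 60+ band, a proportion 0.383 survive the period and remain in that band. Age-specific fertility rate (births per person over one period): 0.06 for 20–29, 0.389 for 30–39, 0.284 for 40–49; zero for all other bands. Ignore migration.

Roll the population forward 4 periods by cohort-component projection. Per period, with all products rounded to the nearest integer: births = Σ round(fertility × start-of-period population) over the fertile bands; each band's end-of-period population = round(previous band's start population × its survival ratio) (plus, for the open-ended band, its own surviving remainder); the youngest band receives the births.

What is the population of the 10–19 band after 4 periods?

10710

[period 1]
Births: 18900 × 0.06 = 1134  |  6800 × 0.389 = 2645  |  7700 × 0.284 = 2187 — total 5966
10–19: 21300 × 0.967 = 20597
20–29: 12900 × 0.983 = 12681
30–39: 18900 × 0.973 = 18390
40–49: 6800 × 0.969 = 6589
50–59: 7700 × 0.979 = 7538
60+: 4700 × 0.969 + 10600 × 0.383 = 4554 + 4060 = 8614
Population now: 0–9=5966, 10–19=20597, 20–29=12681, 30–39=18390, 40–49=6589, 50–59=7538, 60+=8614
[period 2]
Births: 12681 × 0.06 = 761  |  18390 × 0.389 = 7154  |  6589 × 0.284 = 1871 — total 9786
10–19: 5966 × 0.967 = 5769
20–29: 20597 × 0.983 = 20247
30–39: 12681 × 0.973 = 12339
40–49: 18390 × 0.969 = 17820
50–59: 6589 × 0.979 = 6451
60+: 7538 × 0.969 + 8614 × 0.383 = 7304 + 3299 = 10603
Population now: 0–9=9786, 10–19=5769, 20–29=20247, 30–39=12339, 40–49=17820, 50–59=6451, 60+=10603
[period 3]
Births: 20247 × 0.06 = 1215  |  12339 × 0.389 = 4800  |  17820 × 0.284 = 5061 — total 11076
10–19: 9786 × 0.967 = 9463
20–29: 5769 × 0.983 = 5671
30–39: 20247 × 0.973 = 19700
40–49: 12339 × 0.969 = 11956
50–59: 17820 × 0.979 = 17446
60+: 6451 × 0.969 + 10603 × 0.383 = 6251 + 4061 = 10312
Population now: 0–9=11076, 10–19=9463, 20–29=5671, 30–39=19700, 40–49=11956, 50–59=17446, 60+=10312
[period 4]
Births: 5671 × 0.06 = 340  |  19700 × 0.389 = 7663  |  11956 × 0.284 = 3396 — total 11399
10–19: 11076 × 0.967 = 10710
20–29: 9463 × 0.983 = 9302
30–39: 5671 × 0.973 = 5518
40–49: 19700 × 0.969 = 19089
50–59: 11956 × 0.979 = 11705
60+: 17446 × 0.969 + 10312 × 0.383 = 16905 + 3949 = 20854
Population now: 0–9=11399, 10–19=10710, 20–29=9302, 30–39=5518, 40–49=19089, 50–59=11705, 60+=20854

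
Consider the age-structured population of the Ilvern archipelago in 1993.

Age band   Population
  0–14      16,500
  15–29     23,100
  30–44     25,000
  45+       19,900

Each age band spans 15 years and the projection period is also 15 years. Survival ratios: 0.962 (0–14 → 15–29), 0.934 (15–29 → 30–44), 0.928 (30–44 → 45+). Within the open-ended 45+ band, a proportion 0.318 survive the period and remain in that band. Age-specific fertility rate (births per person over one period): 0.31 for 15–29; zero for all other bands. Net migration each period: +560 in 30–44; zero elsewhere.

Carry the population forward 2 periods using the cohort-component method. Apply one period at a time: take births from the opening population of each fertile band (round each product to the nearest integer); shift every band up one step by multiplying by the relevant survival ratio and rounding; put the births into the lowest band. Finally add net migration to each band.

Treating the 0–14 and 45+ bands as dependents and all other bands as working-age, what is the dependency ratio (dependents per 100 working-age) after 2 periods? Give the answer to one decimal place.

156.5

Numbering the groups 1..4 from youngest to oldest:
[period 1]
Births: 23100 × 0.31 = 7161
Group 2: 16500 × 0.962 = 15873
Group 3: 23100 × 0.934 = 21575
Group 4: 25000 × 0.928 + 19900 × 0.318 = 23200 + 6328 = 29528
Net migration: Group 3 + 560 → 22135
End of period: [7161, 15873, 22135, 29528]
[period 2]
Births: 15873 × 0.31 = 4921
Group 2: 7161 × 0.962 = 6889
Group 3: 15873 × 0.934 = 14825
Group 4: 22135 × 0.928 + 29528 × 0.318 = 20541 + 9390 = 29931
Net migration: Group 3 + 560 → 15385
End of period: [4921, 6889, 15385, 29931]
Dependents (band 0–14 + band 45+) = 4921 + 29931 = 34852; working-age = 22274; ratio = 34852/22274 × 100 = 156.5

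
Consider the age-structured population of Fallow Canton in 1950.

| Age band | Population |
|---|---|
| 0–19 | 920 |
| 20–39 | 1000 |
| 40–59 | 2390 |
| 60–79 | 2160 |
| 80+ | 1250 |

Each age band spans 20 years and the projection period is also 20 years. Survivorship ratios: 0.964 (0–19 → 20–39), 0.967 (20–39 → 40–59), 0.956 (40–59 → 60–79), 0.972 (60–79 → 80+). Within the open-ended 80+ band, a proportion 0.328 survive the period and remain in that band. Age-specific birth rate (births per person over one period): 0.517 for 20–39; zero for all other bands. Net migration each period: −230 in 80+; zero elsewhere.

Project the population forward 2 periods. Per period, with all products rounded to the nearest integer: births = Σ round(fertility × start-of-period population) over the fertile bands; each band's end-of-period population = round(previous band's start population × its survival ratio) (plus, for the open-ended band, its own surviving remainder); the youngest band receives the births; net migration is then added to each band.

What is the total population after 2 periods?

5478

— Period 1 —
Births: 1000 × 0.517 = 517
20–39: 920 × 0.964 = 887
40–59: 1000 × 0.967 = 967
60–79: 2390 × 0.956 = 2285
80+: 2160 × 0.972 + 1250 × 0.328 = 2100 + 410 = 2510
Net migration: 80+ − 230 → 2280
Population now: 0–19=517, 20–39=887, 40–59=967, 60–79=2285, 80+=2280
— Period 2 —
Births: 887 × 0.517 = 459
20–39: 517 × 0.964 = 498
40–59: 887 × 0.967 = 858
60–79: 967 × 0.956 = 924
80+: 2285 × 0.972 + 2280 × 0.328 = 2221 + 748 = 2969
Net migration: 80+ − 230 → 2739
Population now: 0–19=459, 20–39=498, 40–59=858, 60–79=924, 80+=2739
Total after period 2: 459 + 498 + 858 + 924 + 2739 = 5478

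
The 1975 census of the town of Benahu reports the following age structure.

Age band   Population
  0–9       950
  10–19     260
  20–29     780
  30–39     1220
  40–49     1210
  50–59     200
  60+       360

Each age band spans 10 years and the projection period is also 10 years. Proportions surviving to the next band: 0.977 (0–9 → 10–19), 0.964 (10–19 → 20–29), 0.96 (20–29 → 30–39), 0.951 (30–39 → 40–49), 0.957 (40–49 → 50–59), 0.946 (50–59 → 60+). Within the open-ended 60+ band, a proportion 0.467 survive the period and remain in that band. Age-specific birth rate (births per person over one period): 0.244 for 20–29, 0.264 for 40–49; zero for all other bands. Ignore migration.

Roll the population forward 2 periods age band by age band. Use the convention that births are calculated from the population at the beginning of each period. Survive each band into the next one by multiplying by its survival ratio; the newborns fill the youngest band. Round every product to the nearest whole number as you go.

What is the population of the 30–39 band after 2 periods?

(Groups numbered youngest = 1 to oldest = 7.)
After projecting period 1:
Births: 780 * 0.244 = 190 ; 1210 * 0.264 = 319 → total 509
Group 2: 950 * 0.977 = 928
Group 3: 260 * 0.964 = 251
Group 4: 780 * 0.96 = 749
Group 5: 1220 * 0.951 = 1160
Group 6: 1210 * 0.957 = 1158
Group 7: 200 * 0.946 + 360 * 0.467 = 189 + 168 = 357
Population now: 0–9=509, 10–19=928, 20–29=251, 30–39=749, 40–49=1160, 50–59=1158, 60+=357
After projecting period 2:
Births: 251 * 0.244 = 61 ; 1160 * 0.264 = 306 → total 367
Group 2: 509 * 0.977 = 497
Group 3: 928 * 0.964 = 895
Group 4: 251 * 0.96 = 241
Group 5: 749 * 0.951 = 712
Group 6: 1160 * 0.957 = 1110
Group 7: 1158 * 0.946 + 357 * 0.467 = 1095 + 167 = 1262
Population now: 0–9=367, 10–19=497, 20–29=895, 30–39=241, 40–49=712, 50–59=1110, 60+=1262

241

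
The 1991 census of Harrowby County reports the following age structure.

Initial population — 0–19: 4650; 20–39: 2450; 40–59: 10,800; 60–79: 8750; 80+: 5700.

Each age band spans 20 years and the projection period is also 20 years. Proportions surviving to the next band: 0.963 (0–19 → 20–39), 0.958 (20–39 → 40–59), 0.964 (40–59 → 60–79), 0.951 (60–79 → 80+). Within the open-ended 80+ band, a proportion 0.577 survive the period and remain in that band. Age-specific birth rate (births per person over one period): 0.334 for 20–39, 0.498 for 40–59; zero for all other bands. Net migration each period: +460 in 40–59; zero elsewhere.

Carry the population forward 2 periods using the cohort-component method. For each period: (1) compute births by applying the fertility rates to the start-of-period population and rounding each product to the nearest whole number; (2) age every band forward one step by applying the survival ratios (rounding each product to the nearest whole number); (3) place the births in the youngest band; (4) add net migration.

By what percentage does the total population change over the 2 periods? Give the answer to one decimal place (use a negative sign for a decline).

1.8

Numbering the groups 1..5 from youngest to oldest:
Period 1.
Births: 2450 * 0.334 = 818 ; 10800 * 0.498 = 5378 — total 6196
Group 2: 4650 * 0.963 = 4478
Group 3: 2450 * 0.958 = 2347
Group 4: 10800 * 0.964 = 10411
Group 5: 8750 * 0.951 + 5700 * 0.577 = 8321 + 3289 = 11610
Net migration: Group 3 + 460 → 2807
End of period: [6196, 4478, 2807, 10411, 11610]
Period 2.
Births: 4478 * 0.334 = 1496 ; 2807 * 0.498 = 1398 — total 2894
Group 2: 6196 * 0.963 = 5967
Group 3: 4478 * 0.958 = 4290
Group 4: 2807 * 0.964 = 2706
Group 5: 10411 * 0.951 + 11610 * 0.577 = 9901 + 6699 = 16600
Net migration: Group 3 + 460 → 4750
End of period: [2894, 5967, 4750, 2706, 16600]
Total: 32350 → 32917; change = 567; percentage change = 1.8%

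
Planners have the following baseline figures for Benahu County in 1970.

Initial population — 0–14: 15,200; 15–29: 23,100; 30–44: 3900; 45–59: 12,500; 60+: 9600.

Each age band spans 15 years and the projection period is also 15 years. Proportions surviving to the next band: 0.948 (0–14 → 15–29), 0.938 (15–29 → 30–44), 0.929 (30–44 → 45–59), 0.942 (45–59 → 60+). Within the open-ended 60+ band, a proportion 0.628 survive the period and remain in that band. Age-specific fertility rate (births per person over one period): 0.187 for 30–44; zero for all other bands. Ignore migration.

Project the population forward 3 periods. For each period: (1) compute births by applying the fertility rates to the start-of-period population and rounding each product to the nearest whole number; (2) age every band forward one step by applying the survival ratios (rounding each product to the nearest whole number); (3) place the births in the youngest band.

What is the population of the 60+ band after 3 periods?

28127

Period 1.
Births: 3900 × 0.187 = 729
15–29: 15200 × 0.948 = 14410
30–44: 23100 × 0.938 = 21668
45–59: 3900 × 0.929 = 3623
60+: 12500 × 0.942 + 9600 × 0.628 = 11775 + 6029 = 17804
Giving 729 / 14410 / 21668 / 3623 / 17804.
Period 2.
Births: 21668 × 0.187 = 4052
15–29: 729 × 0.948 = 691
30–44: 14410 × 0.938 = 13517
45–59: 21668 × 0.929 = 20130
60+: 3623 × 0.942 + 17804 × 0.628 = 3413 + 11181 = 14594
Giving 4052 / 691 / 13517 / 20130 / 14594.
Period 3.
Births: 13517 × 0.187 = 2528
15–29: 4052 × 0.948 = 3841
30–44: 691 × 0.938 = 648
45–59: 13517 × 0.929 = 12557
60+: 20130 × 0.942 + 14594 × 0.628 = 18962 + 9165 = 28127
Giving 2528 / 3841 / 648 / 12557 / 28127.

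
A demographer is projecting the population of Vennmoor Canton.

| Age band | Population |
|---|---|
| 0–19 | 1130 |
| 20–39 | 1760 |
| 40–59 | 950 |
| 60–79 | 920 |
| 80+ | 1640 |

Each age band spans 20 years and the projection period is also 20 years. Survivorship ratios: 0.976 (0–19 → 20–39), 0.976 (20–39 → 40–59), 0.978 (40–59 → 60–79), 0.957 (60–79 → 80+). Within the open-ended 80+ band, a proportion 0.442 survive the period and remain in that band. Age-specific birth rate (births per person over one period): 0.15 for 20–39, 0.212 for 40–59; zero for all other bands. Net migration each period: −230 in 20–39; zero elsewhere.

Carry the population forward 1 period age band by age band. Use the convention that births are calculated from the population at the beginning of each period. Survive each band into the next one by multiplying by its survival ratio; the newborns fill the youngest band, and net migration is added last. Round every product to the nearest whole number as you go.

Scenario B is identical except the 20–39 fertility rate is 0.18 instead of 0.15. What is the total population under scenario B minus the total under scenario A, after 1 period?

53

Period 1.
Births: 1760 × 0.15 = 264 ; 950 × 0.212 = 201 — total 465
20–39: 1130 × 0.976 = 1103
40–59: 1760 × 0.976 = 1718
60–79: 950 × 0.978 = 929
80+: 920 × 0.957 + 1640 × 0.442 = 880 + 725 = 1605
Net migration: 20–39 − 230 → 873
Giving 465 / 873 / 1718 / 929 / 1605.
Scenario A total after 1 period: 5590
Scenario B projection —
Period 1.
Births: 1760 × 0.18 = 317 ; 950 × 0.212 = 201 — total 518
20–39: 1130 × 0.976 = 1103
40–59: 1760 × 0.976 = 1718
60–79: 950 × 0.978 = 929
80+: 920 × 0.957 + 1640 × 0.442 = 880 + 725 = 1605
Net migration: 20–39 − 230 → 873
Giving 518 / 873 / 1718 / 929 / 1605.
Scenario B total after 1 period: 5643
Difference B − A = 5643 − 5590 = 53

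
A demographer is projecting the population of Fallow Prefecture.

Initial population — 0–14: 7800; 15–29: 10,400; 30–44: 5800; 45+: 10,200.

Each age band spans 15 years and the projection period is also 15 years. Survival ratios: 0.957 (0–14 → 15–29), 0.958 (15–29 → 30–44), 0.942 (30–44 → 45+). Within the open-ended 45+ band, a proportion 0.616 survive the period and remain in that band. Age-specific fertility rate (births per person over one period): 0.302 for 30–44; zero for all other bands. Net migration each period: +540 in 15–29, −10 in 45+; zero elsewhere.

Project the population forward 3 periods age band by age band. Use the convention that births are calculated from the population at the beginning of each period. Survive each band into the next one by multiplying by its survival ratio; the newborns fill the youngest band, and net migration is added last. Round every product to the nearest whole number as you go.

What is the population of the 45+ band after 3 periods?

17443

Let group 1 be 0–14 through group 4 = 45+.
— Period 1 —
Births: 5800 × 0.302 = 1752
Group 2: 7800 × 0.957 = 7465
Group 3: 10400 × 0.958 = 9963
Group 4: 5800 × 0.942 + 10200 × 0.616 = 5464 + 6283 = 11747
Net migration: Group 2 + 540 → 8005; Group 4 − 10 → 11737
→ [1752, 8005, 9963, 11737]
— Period 2 —
Births: 9963 × 0.302 = 3009
Group 2: 1752 × 0.957 = 1677
Group 3: 8005 × 0.958 = 7669
Group 4: 9963 × 0.942 + 11737 × 0.616 = 9385 + 7230 = 16615
Net migration: Group 2 + 540 → 2217; Group 4 − 10 → 16605
→ [3009, 2217, 7669, 16605]
— Period 3 —
Births: 7669 × 0.302 = 2316
Group 2: 3009 × 0.957 = 2880
Group 3: 2217 × 0.958 = 2124
Group 4: 7669 × 0.942 + 16605 × 0.616 = 7224 + 10229 = 17453
Net migration: Group 2 + 540 → 3420; Group 4 − 10 → 17443
→ [2316, 3420, 2124, 17443]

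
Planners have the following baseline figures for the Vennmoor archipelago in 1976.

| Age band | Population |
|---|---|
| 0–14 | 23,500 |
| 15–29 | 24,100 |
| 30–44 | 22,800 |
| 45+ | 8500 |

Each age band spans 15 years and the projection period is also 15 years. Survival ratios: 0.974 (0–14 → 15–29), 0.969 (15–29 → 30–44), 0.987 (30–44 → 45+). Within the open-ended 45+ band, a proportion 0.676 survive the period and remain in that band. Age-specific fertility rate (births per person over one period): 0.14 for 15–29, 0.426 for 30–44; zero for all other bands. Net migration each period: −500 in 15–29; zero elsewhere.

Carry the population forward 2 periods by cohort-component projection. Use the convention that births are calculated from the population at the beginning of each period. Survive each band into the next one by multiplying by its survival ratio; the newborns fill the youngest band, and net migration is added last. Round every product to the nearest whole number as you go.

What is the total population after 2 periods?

Period 1.
Births: 24100 * 0.14 = 3374 ; 22800 * 0.426 = 9713 ⇒ total 13087
15–29: 23500 * 0.974 = 22889
30–44: 24100 * 0.969 = 23353
45+: 22800 * 0.987 + 8500 * 0.676 = 22504 + 5746 = 28250
Net migration: 15–29 − 500 → 22389
End of period: [13087, 22389, 23353, 28250]
Period 2.
Births: 22389 * 0.14 = 3134 ; 23353 * 0.426 = 9948 ⇒ total 13082
15–29: 13087 * 0.974 = 12747
30–44: 22389 * 0.969 = 21695
45+: 23353 * 0.987 + 28250 * 0.676 = 23049 + 19097 = 42146
Net migration: 15–29 − 500 → 12247
End of period: [13082, 12247, 21695, 42146]
Total after period 2: 13082 + 12247 + 21695 + 42146 = 89170

89170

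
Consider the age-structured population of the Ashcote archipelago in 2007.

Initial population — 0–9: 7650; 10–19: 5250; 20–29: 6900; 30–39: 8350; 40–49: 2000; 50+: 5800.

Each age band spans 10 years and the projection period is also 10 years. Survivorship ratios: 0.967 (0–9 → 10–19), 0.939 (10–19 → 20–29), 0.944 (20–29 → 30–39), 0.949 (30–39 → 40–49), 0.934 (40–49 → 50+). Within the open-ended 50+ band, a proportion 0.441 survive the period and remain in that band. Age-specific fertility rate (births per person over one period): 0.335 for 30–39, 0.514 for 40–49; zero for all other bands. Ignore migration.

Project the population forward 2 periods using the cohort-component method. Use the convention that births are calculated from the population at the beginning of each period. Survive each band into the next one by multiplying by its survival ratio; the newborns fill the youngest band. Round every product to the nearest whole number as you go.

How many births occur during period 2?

Numbering the bands 1..6 from youngest to oldest:
[period 1]
Births: 8350 × 0.335 = 2797, 2000 × 0.514 = 1028 → 3825
Band 2: 7650 × 0.967 = 7398
Band 3: 5250 × 0.939 = 4930
Band 4: 6900 × 0.944 = 6514
Band 5: 8350 × 0.949 = 7924
Band 6: 2000 × 0.934 + 5800 × 0.441 = 1868 + 2558 = 4426
Giving 3825 / 7398 / 4930 / 6514 / 7924 / 4426.
[period 2]
Births: 6514 × 0.335 = 2182, 7924 × 0.514 = 4073 → 6255
Band 2: 3825 × 0.967 = 3699
Band 3: 7398 × 0.939 = 6947
Band 4: 4930 × 0.944 = 4654
Band 5: 6514 × 0.949 = 6182
Band 6: 7924 × 0.934 + 4426 × 0.441 = 7401 + 1952 = 9353
Giving 6255 / 3699 / 6947 / 4654 / 6182 / 9353.

6255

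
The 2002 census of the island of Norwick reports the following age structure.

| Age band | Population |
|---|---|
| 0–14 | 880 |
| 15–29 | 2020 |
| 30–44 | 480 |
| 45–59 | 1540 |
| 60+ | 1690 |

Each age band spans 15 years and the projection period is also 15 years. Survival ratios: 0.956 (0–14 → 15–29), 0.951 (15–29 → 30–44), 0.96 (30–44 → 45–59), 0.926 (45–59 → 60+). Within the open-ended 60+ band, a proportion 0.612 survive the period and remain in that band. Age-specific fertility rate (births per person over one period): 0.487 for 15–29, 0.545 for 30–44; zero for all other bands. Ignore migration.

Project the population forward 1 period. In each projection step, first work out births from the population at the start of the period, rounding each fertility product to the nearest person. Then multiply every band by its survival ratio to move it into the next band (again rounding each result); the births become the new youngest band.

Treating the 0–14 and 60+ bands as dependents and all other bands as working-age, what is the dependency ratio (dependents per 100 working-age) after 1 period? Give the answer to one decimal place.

115.0

Numbering the groups 1..5 from youngest to oldest:
— Period 1 —
Births: 2020 × 0.487 = 984  |  480 × 0.545 = 262 — total 1246
Group 2: 880 × 0.956 = 841
Group 3: 2020 × 0.951 = 1921
Group 4: 480 × 0.96 = 461
Group 5: 1540 × 0.926 + 1690 × 0.612 = 1426 + 1034 = 2460
Giving 1246 / 841 / 1921 / 461 / 2460.
Dependents (band 0–14 + band 60+) = 1246 + 2460 = 3706; working-age = 3223; ratio = 3706/3223 × 100 = 115.0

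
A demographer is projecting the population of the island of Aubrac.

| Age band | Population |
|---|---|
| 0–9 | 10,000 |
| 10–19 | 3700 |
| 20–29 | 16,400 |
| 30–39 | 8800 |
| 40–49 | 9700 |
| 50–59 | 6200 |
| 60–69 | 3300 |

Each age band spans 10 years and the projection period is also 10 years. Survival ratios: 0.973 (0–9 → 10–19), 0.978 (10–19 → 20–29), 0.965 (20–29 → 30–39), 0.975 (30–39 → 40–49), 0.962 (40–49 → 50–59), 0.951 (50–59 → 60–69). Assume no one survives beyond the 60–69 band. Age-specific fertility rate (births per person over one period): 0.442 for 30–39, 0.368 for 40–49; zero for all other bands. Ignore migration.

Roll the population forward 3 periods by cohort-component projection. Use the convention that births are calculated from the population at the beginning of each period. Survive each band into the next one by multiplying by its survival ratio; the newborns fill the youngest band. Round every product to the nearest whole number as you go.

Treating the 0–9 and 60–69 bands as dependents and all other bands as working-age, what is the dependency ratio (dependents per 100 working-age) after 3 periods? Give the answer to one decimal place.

— Period 1 —
Births: 8800 × 0.442 = 3890  |  9700 × 0.368 = 3570 → total 7460
10–19: 10000 × 0.973 = 9730
20–29: 3700 × 0.978 = 3619
30–39: 16400 × 0.965 = 15826
40–49: 8800 × 0.975 = 8580
50–59: 9700 × 0.962 = 9331
60–69: 6200 × 0.951 = 5896
Population now: 0–9=7460, 10–19=9730, 20–29=3619, 30–39=15826, 40–49=8580, 50–59=9331, 60–69=5896
— Period 2 —
Births: 15826 × 0.442 = 6995  |  8580 × 0.368 = 3157 → total 10152
10–19: 7460 × 0.973 = 7259
20–29: 9730 × 0.978 = 9516
30–39: 3619 × 0.965 = 3492
40–49: 15826 × 0.975 = 15430
50–59: 8580 × 0.962 = 8254
60–69: 9331 × 0.951 = 8874
Population now: 0–9=10152, 10–19=7259, 20–29=9516, 30–39=3492, 40–49=15430, 50–59=8254, 60–69=8874
— Period 3 —
Births: 3492 × 0.442 = 1543  |  15430 × 0.368 = 5678 → total 7221
10–19: 10152 × 0.973 = 9878
20–29: 7259 × 0.978 = 7099
30–39: 9516 × 0.965 = 9183
40–49: 3492 × 0.975 = 3405
50–59: 15430 × 0.962 = 14844
60–69: 8254 × 0.951 = 7850
Population now: 0–9=7221, 10–19=9878, 20–29=7099, 30–39=9183, 40–49=3405, 50–59=14844, 60–69=7850
Dependents (band 0–9 + band 60–69) = 7221 + 7850 = 15071; working-age = 44409; ratio = 15071/44409 × 100 = 33.9

33.9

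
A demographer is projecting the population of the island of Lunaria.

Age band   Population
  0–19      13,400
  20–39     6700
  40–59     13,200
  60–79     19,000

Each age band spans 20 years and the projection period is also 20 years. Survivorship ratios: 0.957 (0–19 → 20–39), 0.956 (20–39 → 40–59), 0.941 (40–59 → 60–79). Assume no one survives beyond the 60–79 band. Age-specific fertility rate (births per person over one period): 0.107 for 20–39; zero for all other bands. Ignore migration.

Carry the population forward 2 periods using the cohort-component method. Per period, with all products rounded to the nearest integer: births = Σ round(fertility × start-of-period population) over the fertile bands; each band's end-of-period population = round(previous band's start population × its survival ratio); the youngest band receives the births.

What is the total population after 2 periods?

20345

(Groups numbered youngest = 1 to oldest = 4.)
— Period 1 —
Births: 6700 × 0.107 = 717
Group 2: 13400 × 0.957 = 12824
Group 3: 6700 × 0.956 = 6405
Group 4: 13200 × 0.941 = 12421
End of period: [717, 12824, 6405, 12421]
— Period 2 —
Births: 12824 × 0.107 = 1372
Group 2: 717 × 0.957 = 686
Group 3: 12824 × 0.956 = 12260
Group 4: 6405 × 0.941 = 6027
End of period: [1372, 686, 12260, 6027]
Total after period 2: 1372 + 686 + 12260 + 6027 = 20345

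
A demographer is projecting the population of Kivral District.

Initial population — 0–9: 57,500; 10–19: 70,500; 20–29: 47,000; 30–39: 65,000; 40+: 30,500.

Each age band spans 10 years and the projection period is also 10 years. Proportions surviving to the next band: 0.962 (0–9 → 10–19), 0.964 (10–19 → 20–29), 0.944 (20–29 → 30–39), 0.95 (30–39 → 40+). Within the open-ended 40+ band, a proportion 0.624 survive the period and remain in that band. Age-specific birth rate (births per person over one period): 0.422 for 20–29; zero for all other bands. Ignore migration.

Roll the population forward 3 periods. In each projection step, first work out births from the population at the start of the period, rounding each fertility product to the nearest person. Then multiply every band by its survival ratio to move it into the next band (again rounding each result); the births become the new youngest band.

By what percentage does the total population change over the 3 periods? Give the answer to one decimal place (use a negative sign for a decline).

Period 1:
Births: 47000 × 0.422 = 19834
10–19: 57500 × 0.962 = 55315
20–29: 70500 × 0.964 = 67962
30–39: 47000 × 0.944 = 44368
40+: 65000 × 0.95 + 30500 × 0.624 = 61750 + 19032 = 80782
→ [19834, 55315, 67962, 44368, 80782]
Period 2:
Births: 67962 × 0.422 = 28680
10–19: 19834 × 0.962 = 19080
20–29: 55315 × 0.964 = 53324
30–39: 67962 × 0.944 = 64156
40+: 44368 × 0.95 + 80782 × 0.624 = 42150 + 50408 = 92558
→ [28680, 19080, 53324, 64156, 92558]
Period 3:
Births: 53324 × 0.422 = 22503
10–19: 28680 × 0.962 = 27590
20–29: 19080 × 0.964 = 18393
30–39: 53324 × 0.944 = 50338
40+: 64156 × 0.95 + 92558 × 0.624 = 60948 + 57756 = 118704
→ [22503, 27590, 18393, 50338, 118704]
Total: 270500 → 237528; change = -32972; percentage change = -12.2%

-12.2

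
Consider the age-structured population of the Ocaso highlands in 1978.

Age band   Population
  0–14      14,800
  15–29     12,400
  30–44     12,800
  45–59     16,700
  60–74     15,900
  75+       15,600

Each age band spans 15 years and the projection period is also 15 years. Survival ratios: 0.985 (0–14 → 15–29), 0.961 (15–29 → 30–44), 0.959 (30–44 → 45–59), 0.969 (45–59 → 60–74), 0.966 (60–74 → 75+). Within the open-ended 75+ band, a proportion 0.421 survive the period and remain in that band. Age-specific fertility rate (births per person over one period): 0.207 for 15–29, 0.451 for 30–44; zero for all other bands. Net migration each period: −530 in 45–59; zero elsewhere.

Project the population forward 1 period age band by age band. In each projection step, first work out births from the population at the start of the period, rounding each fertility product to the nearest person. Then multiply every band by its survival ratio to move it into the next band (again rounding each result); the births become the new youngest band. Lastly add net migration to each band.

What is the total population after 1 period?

Numbering the bands 1..6 from youngest to oldest:
After projecting period 1:
Births: 12400 * 0.207 = 2567 ; 12800 * 0.451 = 5773 ⇒ total 8340
Band 2: 14800 * 0.985 = 14578
Band 3: 12400 * 0.961 = 11916
Band 4: 12800 * 0.959 = 12275
Band 5: 16700 * 0.969 = 16182
Band 6: 15900 * 0.966 + 15600 * 0.421 = 15359 + 6568 = 21927
Net migration: Band 4 − 530 → 11745
Giving 8340 / 14578 / 11916 / 11745 / 16182 / 21927.
Total after period 1: 8340 + 14578 + 11916 + 11745 + 16182 + 21927 = 84688

84688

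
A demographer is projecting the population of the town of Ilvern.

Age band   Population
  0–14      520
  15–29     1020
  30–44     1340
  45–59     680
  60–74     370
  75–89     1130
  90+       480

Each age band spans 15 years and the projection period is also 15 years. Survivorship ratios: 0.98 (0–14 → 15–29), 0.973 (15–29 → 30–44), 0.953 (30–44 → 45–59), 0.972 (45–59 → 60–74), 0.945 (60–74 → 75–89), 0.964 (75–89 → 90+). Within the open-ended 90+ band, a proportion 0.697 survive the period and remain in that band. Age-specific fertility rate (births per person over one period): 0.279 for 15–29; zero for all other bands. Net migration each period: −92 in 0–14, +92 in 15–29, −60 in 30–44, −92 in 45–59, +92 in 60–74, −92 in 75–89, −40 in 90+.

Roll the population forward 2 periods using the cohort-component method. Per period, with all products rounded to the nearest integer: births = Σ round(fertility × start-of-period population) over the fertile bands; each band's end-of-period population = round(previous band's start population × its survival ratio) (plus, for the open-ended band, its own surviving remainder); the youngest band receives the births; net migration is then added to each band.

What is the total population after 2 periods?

Period 1.
Births: 1020 × 0.279 = 285
15–29: 520 × 0.98 = 510
30–44: 1020 × 0.973 = 992
45–59: 1340 × 0.953 = 1277
60–74: 680 × 0.972 = 661
75–89: 370 × 0.945 = 350
90+: 1130 × 0.964 + 480 × 0.697 = 1089 + 335 = 1424
Net migration: 0–14 − 92 → 193; 15–29 + 92 → 602; 30–44 − 60 → 932; 45–59 − 92 → 1185; 60–74 + 92 → 753; 75–89 − 92 → 258; 90+ − 40 → 1384
End of period: [193, 602, 932, 1185, 753, 258, 1384]
Period 2.
Births: 602 × 0.279 = 168
15–29: 193 × 0.98 = 189
30–44: 602 × 0.973 = 586
45–59: 932 × 0.953 = 888
60–74: 1185 × 0.972 = 1152
75–89: 753 × 0.945 = 712
90+: 258 × 0.964 + 1384 × 0.697 = 249 + 965 = 1214
Net migration: 0–14 − 92 → 76; 15–29 + 92 → 281; 30–44 − 60 → 526; 45–59 − 92 → 796; 60–74 + 92 → 1244; 75–89 − 92 → 620; 90+ − 40 → 1174
End of period: [76, 281, 526, 796, 1244, 620, 1174]
Total after period 2: 76 + 281 + 526 + 796 + 1244 + 620 + 1174 = 4717

4717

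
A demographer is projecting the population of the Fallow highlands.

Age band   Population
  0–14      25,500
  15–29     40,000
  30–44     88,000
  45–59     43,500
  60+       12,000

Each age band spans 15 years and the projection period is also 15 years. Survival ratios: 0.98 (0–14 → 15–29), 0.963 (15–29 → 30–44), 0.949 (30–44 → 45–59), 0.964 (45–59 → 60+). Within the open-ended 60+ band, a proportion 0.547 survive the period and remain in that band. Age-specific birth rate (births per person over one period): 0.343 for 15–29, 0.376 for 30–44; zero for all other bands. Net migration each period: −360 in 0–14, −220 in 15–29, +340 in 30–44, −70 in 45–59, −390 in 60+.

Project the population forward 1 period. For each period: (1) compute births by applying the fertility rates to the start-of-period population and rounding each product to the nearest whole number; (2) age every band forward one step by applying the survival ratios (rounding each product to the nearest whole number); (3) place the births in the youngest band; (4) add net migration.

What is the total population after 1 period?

Period 1:
Births: 40000 × 0.343 = 13720, 88000 × 0.376 = 33088 → total 46808
15–29: 25500 × 0.98 = 24990
30–44: 40000 × 0.963 = 38520
45–59: 88000 × 0.949 = 83512
60+: 43500 × 0.964 + 12000 × 0.547 = 41934 + 6564 = 48498
Net migration: 0–14 − 360 → 46448; 15–29 − 220 → 24770; 30–44 + 340 → 38860; 45–59 − 70 → 83442; 60+ − 390 → 48108
End of period: [46448, 24770, 38860, 83442, 48108]
Total after period 1: 46448 + 24770 + 38860 + 83442 + 48108 = 241628

241628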